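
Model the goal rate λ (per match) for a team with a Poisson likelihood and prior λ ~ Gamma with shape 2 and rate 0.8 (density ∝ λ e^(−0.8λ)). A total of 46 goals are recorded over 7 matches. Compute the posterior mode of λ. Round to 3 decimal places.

Σxᵢ = 46, n = 7.
Posterior ∝ λe^(−0.8λ) · λ^46e^(−7λ) = λ^47e^(−7.8λ), i.e. Gamma(shape=48, rate=7.8).
The mode of a Gamma(a, b) with a ≥ 1 (shape–rate) is (a−1)/b = 47/7.8 ≈ 6.026.

λ̂_MAP = 6.026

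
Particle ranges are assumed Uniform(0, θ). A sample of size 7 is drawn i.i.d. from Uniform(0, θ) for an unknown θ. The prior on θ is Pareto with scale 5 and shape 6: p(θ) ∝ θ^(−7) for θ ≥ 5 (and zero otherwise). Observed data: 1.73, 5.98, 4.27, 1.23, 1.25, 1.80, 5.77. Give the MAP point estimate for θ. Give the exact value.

The Uniform(0, θ) likelihood is θ^(−n) for θ ≥ max(xᵢ), zero otherwise. Here max(xᵢ) = 5.98.
Posterior ∝ θ^(−7) · θ^(−7) = θ^(−14) on θ ≥ max(5, 5.98) = 5.98.
This density is strictly decreasing in θ, so the posterior mode lies at the lower boundary of the support.

θ̂_MAP = 5.98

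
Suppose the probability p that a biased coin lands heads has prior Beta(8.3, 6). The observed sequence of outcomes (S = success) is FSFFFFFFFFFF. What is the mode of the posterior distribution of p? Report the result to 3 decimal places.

Prior: Beta(8.3, 6).
Data: 1 success in 12 trials (from the sequence). The binomial likelihood contributes p(1−p)^11, so the posterior is Beta(8.3+1, 6+11) = Beta(9.3, 17).
For Beta(a, b) with a, b > 1 the mode is (a−1)/(a+b−2) = 8.3/24.3 ≈ 0.342.

p̂_MAP = 0.342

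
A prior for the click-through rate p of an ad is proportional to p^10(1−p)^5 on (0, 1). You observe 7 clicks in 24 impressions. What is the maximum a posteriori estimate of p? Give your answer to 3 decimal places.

The prior density ∝ p^10(1−p)^5 is the kernel of Beta(11, 6).
Data: 7 successes in 24 trials. The binomial likelihood contributes p^7(1−p)^17, so the posterior is Beta(11+7, 6+17) = Beta(18, 23).
For Beta(a, b) with a, b > 1 the mode is (a−1)/(a+b−2) = 17/39 ≈ 0.436.

p̂_MAP = 0.436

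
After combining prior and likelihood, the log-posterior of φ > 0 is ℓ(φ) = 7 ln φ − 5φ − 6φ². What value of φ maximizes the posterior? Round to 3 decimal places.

ℓ'(φ) = 7/φ − 5 − 12φ. Setting this to zero and multiplying by φ: 12φ² + 5φ − 7 = 0.
φ = (−5 + √(5² + 4·12·7)) / (2·12) = (−5 + √361) / 24 = (−5 + 19)/24 = 7/12.
ℓ''(φ) = −7/φ² − 12 < 0, confirming a maximum.

φ̂_MAP = 0.583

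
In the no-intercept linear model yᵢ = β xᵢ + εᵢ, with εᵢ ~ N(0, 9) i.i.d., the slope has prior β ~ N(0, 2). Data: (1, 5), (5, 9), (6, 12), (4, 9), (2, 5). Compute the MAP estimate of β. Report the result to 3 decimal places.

log p(β | y) = −Σ(yᵢ − βxᵢ)²/(2·9) − β²/(2·2) + const.
Setting the derivative to zero: Σxᵢ(yᵢ − βxᵢ)/9 − β/2 = 0, so β = Σxᵢyᵢ / (Σxᵢ² + σ²/τ²).
Σxᵢyᵢ = 1·5 + 5·9 + 6·12 + 4·9 + 2·5 = 168; Σxᵢ² = 82; σ²/τ² = 4.5.
β̂_MAP = 168 / (82 + 4.5) = 168/86.5 ≈ 1.942.

β̂_MAP = 1.942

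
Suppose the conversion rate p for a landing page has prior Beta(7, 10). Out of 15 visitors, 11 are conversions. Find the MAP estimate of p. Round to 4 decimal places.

p̂_MAP = 0.5667

Prior: Beta(7, 10).
Data: 11 successes in 15 trials. The binomial likelihood contributes p^11(1−p)^4, so the posterior is Beta(7+11, 10+4) = Beta(18, 14).
For Beta(a, b) with a, b > 1 the mode is (a−1)/(a+b−2) = 17/30 ≈ 0.5667.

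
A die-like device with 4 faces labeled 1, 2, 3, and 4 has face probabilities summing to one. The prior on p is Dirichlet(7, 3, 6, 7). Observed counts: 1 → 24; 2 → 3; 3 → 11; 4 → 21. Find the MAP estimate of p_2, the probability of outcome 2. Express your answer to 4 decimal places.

MAP estimate: 0.0641

The posterior is Dirichlet(αᵢ + nᵢ) = Dirichlet(31, 6, 17, 28).
For a Dirichlet(a₁,…,a_K) with all aᵢ > 1, the mode has j-th component (aⱼ − 1)/(Σaᵢ − K).
Here Σaᵢ = 82 and K = 4, so p_2 = (6 − 1)/(82 − 4) = 5/78 ≈ 0.0641.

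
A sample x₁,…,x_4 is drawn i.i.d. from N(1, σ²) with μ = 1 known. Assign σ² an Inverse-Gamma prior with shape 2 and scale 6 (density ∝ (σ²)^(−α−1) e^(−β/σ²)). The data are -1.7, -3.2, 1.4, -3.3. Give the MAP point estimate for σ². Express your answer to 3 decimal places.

Sum of squared deviations about the known mean: SS = (-1.7−1)² + (-3.2−1)² + (1.4−1)² + (-3.3−1)² = 43.58.
The Normal likelihood contributes (σ²)^(−n/2) exp(−SS/(2σ²)), so the posterior is Inverse-Gamma(α + n/2, β + SS/2) = Inverse-Gamma(4, 27.79).
The mode of Inverse-Gamma(a, b) is b/(a+1) = 27.79/5 ≈ 5.558.

σ̂²_MAP = 5.558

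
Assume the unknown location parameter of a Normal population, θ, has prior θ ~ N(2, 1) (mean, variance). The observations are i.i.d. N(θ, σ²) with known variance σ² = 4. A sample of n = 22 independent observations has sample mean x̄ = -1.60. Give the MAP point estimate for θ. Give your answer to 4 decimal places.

n = 22, x̄ = -1.60.
For a Normal prior and Normal likelihood with known variance, the posterior is Normal; its mode equals its mean, the precision-weighted average.
Prior precision 1/σ₀² = 1/1 = 1; data precision n/σ² = 22/4 = 5.5.
θ̂ = (1·2 + 5.5·(-1.6)) / (1 + 5.5) = (-6.8)/6.5 = -68/65 ≈ -1.0462.

θ̂_MAP = -1.0462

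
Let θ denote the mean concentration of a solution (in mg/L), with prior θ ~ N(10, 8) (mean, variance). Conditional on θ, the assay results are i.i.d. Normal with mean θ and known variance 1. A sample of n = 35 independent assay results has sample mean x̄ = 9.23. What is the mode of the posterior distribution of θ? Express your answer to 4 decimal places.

θ̂_MAP = 9.2327

n = 35, x̄ = 9.23.
For a Normal prior and Normal likelihood with known variance, the posterior is Normal; its mode equals its mean, the precision-weighted average.
Prior precision 1/σ₀² = 1/8 = 0.125; data precision n/σ² = 35/1 = 35.
θ̂ = (0.125·10 + 35·9.23) / (0.125 + 35) = 324.3/35.125 = 12972/1405 ≈ 9.2327.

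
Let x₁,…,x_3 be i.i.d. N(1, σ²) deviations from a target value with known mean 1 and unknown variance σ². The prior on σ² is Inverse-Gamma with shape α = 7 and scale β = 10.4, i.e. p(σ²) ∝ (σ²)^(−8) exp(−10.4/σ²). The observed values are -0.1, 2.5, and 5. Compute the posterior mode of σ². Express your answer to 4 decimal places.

Sum of squared deviations about the known mean: SS = (-0.1−1)² + (2.5−1)² + (5−1)² = 19.46.
The Normal likelihood contributes (σ²)^(−n/2) exp(−SS/(2σ²)), so the posterior is Inverse-Gamma(α + n/2, β + SS/2) = Inverse-Gamma(8.5, 20.13).
The mode of Inverse-Gamma(a, b) is b/(a+1) = 20.13/9.5 ≈ 2.1189.

σ̂²_MAP = 2.1189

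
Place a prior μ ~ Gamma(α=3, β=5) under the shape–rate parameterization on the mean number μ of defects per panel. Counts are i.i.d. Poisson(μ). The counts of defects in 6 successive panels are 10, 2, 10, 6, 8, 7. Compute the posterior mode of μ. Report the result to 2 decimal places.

Σxᵢ = 10+2+10+6+8+7 = 43, with n = 6.
Posterior ∝ μ^2e^(−5μ) · μ^43e^(−6μ) = μ^45e^(−11μ), i.e. Gamma(shape=46, rate=11).
The mode of a Gamma(a, b) with a ≥ 1 (shape–rate) is (a−1)/b = 45/11 ≈ 4.09.

μ̂_MAP = 4.09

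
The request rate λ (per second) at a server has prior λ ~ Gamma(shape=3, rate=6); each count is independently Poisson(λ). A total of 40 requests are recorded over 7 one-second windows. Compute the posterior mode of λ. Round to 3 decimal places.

Σxᵢ = 40, n = 7.
Posterior ∝ λ^2e^(−6λ) · λ^40e^(−7λ) = λ^42e^(−13λ), i.e. Gamma(shape=43, rate=13).
The mode of a Gamma(a, b) with a ≥ 1 (shape–rate) is (a−1)/b = 42/13 ≈ 3.231.

λ̂_MAP = 3.231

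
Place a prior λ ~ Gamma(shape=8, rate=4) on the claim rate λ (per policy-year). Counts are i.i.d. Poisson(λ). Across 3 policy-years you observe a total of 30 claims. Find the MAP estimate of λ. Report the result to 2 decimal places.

Σxᵢ = 30, n = 3.
Posterior ∝ λ^7e^(−4λ) · λ^30e^(−3λ) = λ^37e^(−7λ), i.e. Gamma(shape=38, rate=7).
The mode of a Gamma(a, b) with a ≥ 1 (shape–rate) is (a−1)/b = 37/7 ≈ 5.29.

λ̂_MAP = 5.29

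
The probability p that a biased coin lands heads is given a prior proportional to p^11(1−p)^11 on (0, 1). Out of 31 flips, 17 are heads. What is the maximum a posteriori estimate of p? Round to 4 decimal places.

p̂_MAP = 0.5283

The prior density ∝ p^11(1−p)^11 is the kernel of Beta(12, 12).
Data: 17 successes in 31 trials. The binomial likelihood contributes p^17(1−p)^14, so the posterior is Beta(12+17, 12+14) = Beta(29, 26).
For Beta(a, b) with a, b > 1 the mode is (a−1)/(a+b−2) = 28/53 ≈ 0.5283.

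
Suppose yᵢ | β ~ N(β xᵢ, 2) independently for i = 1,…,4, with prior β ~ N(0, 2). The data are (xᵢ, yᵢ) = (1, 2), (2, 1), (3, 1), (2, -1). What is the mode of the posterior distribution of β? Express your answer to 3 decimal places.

log p(β | y) = −Σ(yᵢ − βxᵢ)²/(2·2) − β²/(2·2) + const.
Setting the derivative to zero: Σxᵢ(yᵢ − βxᵢ)/2 − β/2 = 0, so β = Σxᵢyᵢ / (Σxᵢ² + σ²/τ²).
Σxᵢyᵢ = 1·2 + 2·1 + 3·1 + 2·(-1) = 5; Σxᵢ² = 18; σ²/τ² = 1.
β̂_MAP = 5 / (18 + 1) = 5/19 ≈ 0.263.

β̂_MAP = 0.263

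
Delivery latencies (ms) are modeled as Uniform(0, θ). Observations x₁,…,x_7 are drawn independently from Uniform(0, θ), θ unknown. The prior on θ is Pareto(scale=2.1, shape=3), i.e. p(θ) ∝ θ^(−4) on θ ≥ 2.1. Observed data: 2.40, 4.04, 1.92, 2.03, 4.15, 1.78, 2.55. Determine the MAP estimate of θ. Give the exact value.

θ̂_MAP = 4.15

The Uniform(0, θ) likelihood is θ^(−n) for θ ≥ max(xᵢ), zero otherwise. Here max(xᵢ) = 4.15.
Posterior ∝ θ^(−4) · θ^(−7) = θ^(−11) on θ ≥ max(2.1, 4.15) = 4.15.
This density is strictly decreasing in θ, so the posterior mode lies at the lower boundary of the support.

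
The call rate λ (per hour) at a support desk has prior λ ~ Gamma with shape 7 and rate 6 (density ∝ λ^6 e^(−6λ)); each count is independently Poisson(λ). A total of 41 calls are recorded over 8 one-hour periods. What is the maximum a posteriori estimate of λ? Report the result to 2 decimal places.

Σxᵢ = 41, n = 8.
Posterior ∝ λ^6e^(−6λ) · λ^41e^(−8λ) = λ^47e^(−14λ), i.e. Gamma(shape=48, rate=14).
The mode of a Gamma(a, b) with a ≥ 1 (shape–rate) is (a−1)/b = 47/14 ≈ 3.36.

λ̂_MAP = 3.36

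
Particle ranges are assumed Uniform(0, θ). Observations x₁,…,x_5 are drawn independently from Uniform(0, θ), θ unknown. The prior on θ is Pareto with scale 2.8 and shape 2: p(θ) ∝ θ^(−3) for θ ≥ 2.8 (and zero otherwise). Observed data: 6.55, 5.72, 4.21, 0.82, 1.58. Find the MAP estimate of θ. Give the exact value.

The Uniform(0, θ) likelihood is θ^(−n) for θ ≥ max(xᵢ), zero otherwise. Here max(xᵢ) = 6.55.
Posterior ∝ θ^(−3) · θ^(−5) = θ^(−8) on θ ≥ max(2.8, 6.55) = 6.55.
This density is strictly decreasing in θ, so the posterior mode lies at the lower boundary of the support.

θ̂_MAP = 6.55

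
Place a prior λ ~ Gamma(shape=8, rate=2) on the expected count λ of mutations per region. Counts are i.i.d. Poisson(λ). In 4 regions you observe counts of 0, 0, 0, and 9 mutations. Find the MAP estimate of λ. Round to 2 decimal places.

Σxᵢ = 0+0+0+9 = 9, with n = 4.
Posterior ∝ λ^7e^(−2λ) · λ^9e^(−4λ) = λ^16e^(−6λ), i.e. Gamma(shape=17, rate=6).
The mode of a Gamma(a, b) with a ≥ 1 (shape–rate) is (a−1)/b = 16/6 ≈ 2.67.

λ̂_MAP = 2.67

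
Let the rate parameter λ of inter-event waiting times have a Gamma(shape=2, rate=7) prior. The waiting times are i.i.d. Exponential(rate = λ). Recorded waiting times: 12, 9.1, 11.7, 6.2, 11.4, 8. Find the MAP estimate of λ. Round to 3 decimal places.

λ̂_MAP = 0.107

The Exponential(rate=λ) likelihood is ∝ λ^n e^(−λΣtᵢ). Here n = 6 and Σtᵢ = 12 + 9.1 + 11.7 + 6.2 + 11.4 + 8 = 58.4.
Posterior ∝ λe^(−7λ) · λ^6e^(−58.4λ) = λ^7e^(−65.4λ), i.e. Gamma(8, 65.4).
Mode = (a−1)/b = 7/65.4 ≈ 0.107.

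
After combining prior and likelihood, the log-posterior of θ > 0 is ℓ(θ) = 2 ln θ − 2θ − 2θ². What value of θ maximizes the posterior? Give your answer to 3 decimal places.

ℓ'(θ) = 2/θ − 2 − 4θ. Setting this to zero and multiplying by θ: 4θ² + 2θ − 2 = 0.
θ = (−2 + √(2² + 4·4·2)) / (2·4) = (−2 + √36) / 8 = (−2 + 6)/8 = 1/2.
ℓ''(θ) = −2/θ² − 4 < 0, confirming a maximum.

θ̂_MAP = 0.500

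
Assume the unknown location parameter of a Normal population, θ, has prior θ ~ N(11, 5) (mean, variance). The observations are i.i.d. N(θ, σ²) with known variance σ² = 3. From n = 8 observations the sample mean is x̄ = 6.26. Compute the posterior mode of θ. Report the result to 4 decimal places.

θ̂_MAP = 6.5907

n = 8, x̄ = 6.26.
For a Normal prior and Normal likelihood with known variance, the posterior is Normal; its mode equals its mean, the precision-weighted average.
Prior precision 1/σ₀² = 1/5 = 0.2; data precision n/σ² = 8/3.
θ̂ = (0.2·11 + (8/3)·6.26) / (0.2 + 8/3) = (1417/75)/(43/15) = 1417/215 ≈ 6.5907.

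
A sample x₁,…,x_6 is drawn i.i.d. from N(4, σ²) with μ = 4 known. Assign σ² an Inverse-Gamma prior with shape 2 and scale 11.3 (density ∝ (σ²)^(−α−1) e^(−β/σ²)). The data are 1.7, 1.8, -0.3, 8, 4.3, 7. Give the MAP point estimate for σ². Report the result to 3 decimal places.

σ̂²_MAP = 6.359

Sum of squared deviations about the known mean: SS = (1.7−4)² + (1.8−4)² + (-0.3−4)² + (8−4)² + (4.3−4)² + (7−4)² = 53.71.
The Normal likelihood contributes (σ²)^(−n/2) exp(−SS/(2σ²)), so the posterior is Inverse-Gamma(α + n/2, β + SS/2) = Inverse-Gamma(5, 38.155).
The mode of Inverse-Gamma(a, b) is b/(a+1) = 38.155/6 ≈ 6.359.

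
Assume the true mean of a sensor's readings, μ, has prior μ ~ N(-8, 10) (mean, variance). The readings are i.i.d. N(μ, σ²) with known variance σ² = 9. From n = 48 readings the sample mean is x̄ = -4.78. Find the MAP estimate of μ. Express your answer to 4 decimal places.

μ̂_MAP = -4.8393

n = 48, x̄ = -4.78.
For a Normal prior and Normal likelihood with known variance, the posterior is Normal; its mode equals its mean, the precision-weighted average.
Prior precision 1/σ₀² = 1/10 = 0.1; data precision n/σ² = 48/9 = 16/3.
μ̂ = (0.1·(-8) + (16/3)·(-4.78)) / (0.1 + 16/3) = (-1972/75)/(163/30) = -3944/815 ≈ -4.8393.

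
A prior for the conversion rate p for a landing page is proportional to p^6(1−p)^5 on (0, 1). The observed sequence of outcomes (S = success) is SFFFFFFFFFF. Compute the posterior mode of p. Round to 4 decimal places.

The prior density ∝ p^6(1−p)^5 is the kernel of Beta(7, 6).
Data: 1 success in 11 trials (from the sequence). The binomial likelihood contributes p(1−p)^10, so the posterior is Beta(7+1, 6+10) = Beta(8, 16).
For Beta(a, b) with a, b > 1 the mode is (a−1)/(a+b−2) = 7/22 ≈ 0.3182.

p̂_MAP = 0.3182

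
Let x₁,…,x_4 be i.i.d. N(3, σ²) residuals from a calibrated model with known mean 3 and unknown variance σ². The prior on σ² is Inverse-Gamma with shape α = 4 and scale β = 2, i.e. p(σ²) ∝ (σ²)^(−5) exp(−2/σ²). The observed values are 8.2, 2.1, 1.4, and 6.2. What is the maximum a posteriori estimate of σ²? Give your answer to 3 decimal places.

Sum of squared deviations about the known mean: SS = (8.2−3)² + (2.1−3)² + (1.4−3)² + (6.2−3)² = 40.65.
The Normal likelihood contributes (σ²)^(−n/2) exp(−SS/(2σ²)), so the posterior is Inverse-Gamma(α + n/2, β + SS/2) = Inverse-Gamma(6, 22.325).
The mode of Inverse-Gamma(a, b) is b/(a+1) = 22.325/7 ≈ 3.189.

σ̂²_MAP = 3.189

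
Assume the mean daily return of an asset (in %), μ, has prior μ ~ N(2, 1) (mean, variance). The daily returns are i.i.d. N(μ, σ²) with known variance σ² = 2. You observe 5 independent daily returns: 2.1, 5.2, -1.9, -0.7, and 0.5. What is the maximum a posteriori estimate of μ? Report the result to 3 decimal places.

n = 5; x̄ = (2.1 + 5.2 + (-1.9) + (-0.7) + 0.5)/5 = 5.2/5 = 1.04.
For a Normal prior and Normal likelihood with known variance, the posterior is Normal; its mode equals its mean, the precision-weighted average.
Prior precision 1/σ₀² = 1/1 = 1; data precision n/σ² = 5/2 = 2.5.
μ̂ = (1·2 + 2.5·1.04) / (1 + 2.5) = 4.6/3.5 = 46/35 ≈ 1.314.

μ̂_MAP = 1.314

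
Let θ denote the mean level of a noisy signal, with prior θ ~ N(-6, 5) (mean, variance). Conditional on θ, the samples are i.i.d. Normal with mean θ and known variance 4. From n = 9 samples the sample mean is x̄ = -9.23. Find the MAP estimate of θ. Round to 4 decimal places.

n = 9, x̄ = -9.23.
For a Normal prior and Normal likelihood with known variance, the posterior is Normal; its mode equals its mean, the precision-weighted average.
Prior precision 1/σ₀² = 1/5 = 0.2; data precision n/σ² = 9/4 = 2.25.
θ̂ = (0.2·(-6) + 2.25·(-9.23)) / (0.2 + 2.25) = (-21.9675)/2.45 = -8787/980 ≈ -8.9663.

θ̂_MAP = -8.9663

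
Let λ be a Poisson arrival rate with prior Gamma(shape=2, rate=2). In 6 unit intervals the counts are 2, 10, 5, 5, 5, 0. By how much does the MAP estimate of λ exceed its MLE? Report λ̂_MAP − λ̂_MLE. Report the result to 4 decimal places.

MAP − MLE = -1.0000

Σxᵢ = 27. Posterior is Gamma(29, 8); MAP = (29−1)/8 = 28/8 ≈ 3.50000.
MLE = x̄ = 27/6 ≈ 4.50000.
Difference = 28/8 − 27/6 = -1 ≈ -1.0000.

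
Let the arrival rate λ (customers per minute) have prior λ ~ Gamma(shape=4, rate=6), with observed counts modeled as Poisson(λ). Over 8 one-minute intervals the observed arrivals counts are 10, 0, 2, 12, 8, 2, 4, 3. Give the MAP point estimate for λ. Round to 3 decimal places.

λ̂_MAP = 3.143

Σxᵢ = 10+0+2+12+8+2+4+3 = 41, with n = 8.
Posterior ∝ λ^3e^(−6λ) · λ^41e^(−8λ) = λ^44e^(−14λ), i.e. Gamma(shape=45, rate=14).
The mode of a Gamma(a, b) with a ≥ 1 (shape–rate) is (a−1)/b = 44/14 ≈ 3.143.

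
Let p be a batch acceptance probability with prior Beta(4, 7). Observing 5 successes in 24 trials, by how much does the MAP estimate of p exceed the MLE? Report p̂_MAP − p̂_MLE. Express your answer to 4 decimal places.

MAP − MLE = 0.0341

Posterior is Beta(9, 26); MAP = (9−1)/(35−2) = 8/33 ≈ 0.24242.
MLE ignores the prior: p̂_MLE = k/n = 5/24 ≈ 0.20833.
Difference = 8/33 − 5/24 = 3/88 ≈ 0.0341.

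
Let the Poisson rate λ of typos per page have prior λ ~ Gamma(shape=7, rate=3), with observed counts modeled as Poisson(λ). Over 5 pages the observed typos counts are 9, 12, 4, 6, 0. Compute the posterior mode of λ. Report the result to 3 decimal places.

Σxᵢ = 9+12+4+6+0 = 31, with n = 5.
Posterior ∝ λ^6e^(−3λ) · λ^31e^(−5λ) = λ^37e^(−8λ), i.e. Gamma(shape=38, rate=8).
The mode of a Gamma(a, b) with a ≥ 1 (shape–rate) is (a−1)/b = 37/8 ≈ 4.625.

λ̂_MAP = 4.625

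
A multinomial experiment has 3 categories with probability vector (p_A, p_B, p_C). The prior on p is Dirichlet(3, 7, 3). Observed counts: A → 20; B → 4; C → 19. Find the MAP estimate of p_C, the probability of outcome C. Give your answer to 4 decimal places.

The posterior is Dirichlet(αᵢ + nᵢ) = Dirichlet(23, 11, 22).
For a Dirichlet(a₁,…,a_K) with all aᵢ > 1, the mode has j-th component (aⱼ − 1)/(Σaᵢ − K).
Here Σaᵢ = 56 and K = 3, so p_C = (22 − 1)/(56 − 3) = 21/53 ≈ 0.3962.

MAP estimate of p_C = 0.3962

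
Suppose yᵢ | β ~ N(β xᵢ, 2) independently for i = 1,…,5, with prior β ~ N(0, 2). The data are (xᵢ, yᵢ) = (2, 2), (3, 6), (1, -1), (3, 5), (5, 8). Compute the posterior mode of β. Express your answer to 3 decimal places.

β̂_MAP = 1.551

log p(β | y) = −Σ(yᵢ − βxᵢ)²/(2·2) − β²/(2·2) + const.
Setting the derivative to zero: Σxᵢ(yᵢ − βxᵢ)/2 − β/2 = 0, so β = Σxᵢyᵢ / (Σxᵢ² + σ²/τ²).
Σxᵢyᵢ = 2·2 + 3·6 + 1·(-1) + 3·5 + 5·8 = 76; Σxᵢ² = 48; σ²/τ² = 1.
β̂_MAP = 76 / (48 + 1) = 76/49 ≈ 1.551.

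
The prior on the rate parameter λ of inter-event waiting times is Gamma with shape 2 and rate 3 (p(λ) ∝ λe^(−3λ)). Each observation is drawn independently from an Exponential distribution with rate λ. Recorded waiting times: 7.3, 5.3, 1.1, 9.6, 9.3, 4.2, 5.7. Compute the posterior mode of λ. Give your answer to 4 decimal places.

The Exponential(rate=λ) likelihood is ∝ λ^n e^(−λΣtᵢ). Here n = 7 and Σtᵢ = 7.3 + 5.3 + 1.1 + 9.6 + 9.3 + 4.2 + 5.7 = 42.5.
Posterior ∝ λe^(−3λ) · λ^7e^(−42.5λ) = λ^8e^(−45.5λ), i.e. Gamma(9, 45.5).
Mode = (a−1)/b = 8/45.5 ≈ 0.1758.

λ̂_MAP = 0.1758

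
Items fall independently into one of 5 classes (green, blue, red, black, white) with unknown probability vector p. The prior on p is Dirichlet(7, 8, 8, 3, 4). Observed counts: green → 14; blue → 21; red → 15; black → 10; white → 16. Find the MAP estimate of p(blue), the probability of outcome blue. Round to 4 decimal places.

The posterior is Dirichlet(αᵢ + nᵢ) = Dirichlet(21, 29, 23, 13, 20).
For a Dirichlet(a₁,…,a_K) with all aᵢ > 1, the mode has j-th component (aⱼ − 1)/(Σaᵢ − K).
Here Σaᵢ = 106 and K = 5, so p(blue) = (29 − 1)/(106 − 5) = 28/101 ≈ 0.2772.

MAP estimate of p(blue) = 0.2772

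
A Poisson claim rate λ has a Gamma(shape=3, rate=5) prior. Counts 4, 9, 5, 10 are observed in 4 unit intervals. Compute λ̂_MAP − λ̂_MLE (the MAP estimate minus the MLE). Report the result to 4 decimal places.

MAP − MLE = -3.6667

Σxᵢ = 28. Posterior is Gamma(31, 9); MAP = (31−1)/9 = 30/9 ≈ 3.33333.
MLE = x̄ = 28/4 ≈ 7.00000.
Difference = 30/9 − 28/4 = -11/3 ≈ -3.6667.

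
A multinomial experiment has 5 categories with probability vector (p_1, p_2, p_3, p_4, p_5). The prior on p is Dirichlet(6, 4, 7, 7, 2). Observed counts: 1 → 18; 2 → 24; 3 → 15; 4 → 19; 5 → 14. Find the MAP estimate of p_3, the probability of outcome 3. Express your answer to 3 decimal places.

MAP estimate: 0.189

The posterior is Dirichlet(αᵢ + nᵢ) = Dirichlet(24, 28, 22, 26, 16).
For a Dirichlet(a₁,…,a_K) with all aᵢ > 1, the mode has j-th component (aⱼ − 1)/(Σaᵢ − K).
Here Σaᵢ = 116 and K = 5, so p_3 = (22 − 1)/(116 − 5) = 21/111 ≈ 0.189.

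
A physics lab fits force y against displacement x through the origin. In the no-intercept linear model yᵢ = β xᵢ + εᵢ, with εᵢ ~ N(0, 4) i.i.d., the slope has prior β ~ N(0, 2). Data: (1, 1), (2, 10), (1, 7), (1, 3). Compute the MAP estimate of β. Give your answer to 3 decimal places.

log p(β | y) = −Σ(yᵢ − βxᵢ)²/(2·4) − β²/(2·2) + const.
Setting the derivative to zero: Σxᵢ(yᵢ − βxᵢ)/4 − β/2 = 0, so β = Σxᵢyᵢ / (Σxᵢ² + σ²/τ²).
Σxᵢyᵢ = 1·1 + 2·10 + 1·7 + 1·3 = 31; Σxᵢ² = 7; σ²/τ² = 2.
β̂_MAP = 31 / (7 + 2) = 31/9 ≈ 3.444.

β̂_MAP = 3.444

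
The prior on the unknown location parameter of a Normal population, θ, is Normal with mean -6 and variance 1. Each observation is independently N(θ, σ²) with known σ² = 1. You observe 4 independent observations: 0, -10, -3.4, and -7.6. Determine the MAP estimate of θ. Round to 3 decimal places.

θ̂_MAP = -5.400

n = 4; x̄ = (0 + (-10) + (-3.4) + (-7.6))/4 = -21/4 = -5.25.
For a Normal prior and Normal likelihood with known variance, the posterior is Normal; its mode equals its mean, the precision-weighted average.
Prior precision 1/σ₀² = 1/1 = 1; data precision n/σ² = 4/1 = 4.
θ̂ = (1·(-6) + 4·(-5.25)) / (1 + 4) = (-27)/5 = -5.400.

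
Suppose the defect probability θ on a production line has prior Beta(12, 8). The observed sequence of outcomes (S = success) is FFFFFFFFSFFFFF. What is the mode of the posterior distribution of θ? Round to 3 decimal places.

Prior: Beta(12, 8).
Data: 1 success in 14 trials (from the sequence). The binomial likelihood contributes θ(1−θ)^13, so the posterior is Beta(12+1, 8+13) = Beta(13, 21).
For Beta(a, b) with a, b > 1 the mode is (a−1)/(a+b−2) = 12/32 ≈ 0.375.

θ̂_MAP = 0.375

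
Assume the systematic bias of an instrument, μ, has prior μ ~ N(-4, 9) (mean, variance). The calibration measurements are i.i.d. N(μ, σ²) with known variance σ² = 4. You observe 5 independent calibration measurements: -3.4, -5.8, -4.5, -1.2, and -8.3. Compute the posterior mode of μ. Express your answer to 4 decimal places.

n = 5; x̄ = ((-3.4) + (-5.8) + (-4.5) + (-1.2) + (-8.3))/5 = -23.2/5 = -4.64.
For a Normal prior and Normal likelihood with known variance, the posterior is Normal; its mode equals its mean, the precision-weighted average.
Prior precision 1/σ₀² = 1/9; data precision n/σ² = 5/4 = 1.25.
μ̂ = ((1/9)·(-4) + 1.25·(-4.64)) / (1/9 + 1.25) = (-281/45)/(49/36) = -1124/245 ≈ -4.5878.

μ̂_MAP = -4.5878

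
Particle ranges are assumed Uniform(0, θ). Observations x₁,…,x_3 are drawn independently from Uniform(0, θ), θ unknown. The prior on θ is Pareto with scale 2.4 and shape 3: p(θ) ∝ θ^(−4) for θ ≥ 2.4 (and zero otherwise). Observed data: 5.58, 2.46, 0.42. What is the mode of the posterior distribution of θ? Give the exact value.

The Uniform(0, θ) likelihood is θ^(−n) for θ ≥ max(xᵢ), zero otherwise. Here max(xᵢ) = 5.58.
Posterior ∝ θ^(−4) · θ^(−3) = θ^(−7) on θ ≥ max(2.4, 5.58) = 5.58.
This density is strictly decreasing in θ, so the posterior mode lies at the lower boundary of the support.

θ̂_MAP = 5.58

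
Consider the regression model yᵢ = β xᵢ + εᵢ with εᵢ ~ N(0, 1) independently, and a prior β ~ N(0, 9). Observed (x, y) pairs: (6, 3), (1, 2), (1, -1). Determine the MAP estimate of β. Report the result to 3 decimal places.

β̂_MAP = 0.499

log p(β | y) = −Σ(yᵢ − βxᵢ)²/(2·1) − β²/(2·9) + const.
Setting the derivative to zero: Σxᵢ(yᵢ − βxᵢ)/1 − β/9 = 0, so β = Σxᵢyᵢ / (Σxᵢ² + σ²/τ²).
Σxᵢyᵢ = 6·3 + 1·2 + 1·(-1) = 19; Σxᵢ² = 38; σ²/τ² = 1/9.
β̂_MAP = 19 / (38 + 1/9) = 19/(343/9) = 171/343 ≈ 0.499.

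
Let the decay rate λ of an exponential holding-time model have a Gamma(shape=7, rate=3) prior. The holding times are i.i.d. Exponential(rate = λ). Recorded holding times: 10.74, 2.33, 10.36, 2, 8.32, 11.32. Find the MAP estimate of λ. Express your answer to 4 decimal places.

The Exponential(rate=λ) likelihood is ∝ λ^n e^(−λΣtᵢ). Here n = 6 and Σtᵢ = 10.74 + 2.33 + 10.36 + 2 + 8.32 + 11.32 = 45.07.
Posterior ∝ λ^6e^(−3λ) · λ^6e^(−45.07λ) = λ^12e^(−48.07λ), i.e. Gamma(13, 48.07).
Mode = (a−1)/b = 12/48.07 ≈ 0.2496.

λ̂_MAP = 0.2496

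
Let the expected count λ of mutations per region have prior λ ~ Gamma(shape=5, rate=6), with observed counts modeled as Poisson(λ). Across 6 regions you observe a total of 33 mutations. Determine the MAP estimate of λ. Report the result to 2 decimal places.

λ̂_MAP = 3.08

Σxᵢ = 33, n = 6.
Posterior ∝ λ^4e^(−6λ) · λ^33e^(−6λ) = λ^37e^(−12λ), i.e. Gamma(shape=38, rate=12).
The mode of a Gamma(a, b) with a ≥ 1 (shape–rate) is (a−1)/b = 37/12 ≈ 3.08.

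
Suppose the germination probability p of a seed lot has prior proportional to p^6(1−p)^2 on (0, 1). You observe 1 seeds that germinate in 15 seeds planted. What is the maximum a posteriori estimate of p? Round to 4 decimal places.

The prior density ∝ p^6(1−p)^2 is the kernel of Beta(7, 3).
Data: 1 success in 15 trials. The binomial likelihood contributes p(1−p)^14, so the posterior is Beta(7+1, 3+14) = Beta(8, 17).
For Beta(a, b) with a, b > 1 the mode is (a−1)/(a+b−2) = 7/23 ≈ 0.3043.

p̂_MAP = 0.3043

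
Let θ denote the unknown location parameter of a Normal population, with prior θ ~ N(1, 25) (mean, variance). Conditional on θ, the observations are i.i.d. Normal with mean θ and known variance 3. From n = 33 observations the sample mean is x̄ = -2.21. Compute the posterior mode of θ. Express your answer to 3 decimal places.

n = 33, x̄ = -2.21.
For a Normal prior and Normal likelihood with known variance, the posterior is Normal; its mode equals its mean, the precision-weighted average.
Prior precision 1/σ₀² = 1/25 = 0.04; data precision n/σ² = 33/3 = 11.
θ̂ = (0.04·1 + 11·(-2.21)) / (0.04 + 11) = (-24.27)/11.04 = -809/368 ≈ -2.198.

θ̂_MAP = -2.198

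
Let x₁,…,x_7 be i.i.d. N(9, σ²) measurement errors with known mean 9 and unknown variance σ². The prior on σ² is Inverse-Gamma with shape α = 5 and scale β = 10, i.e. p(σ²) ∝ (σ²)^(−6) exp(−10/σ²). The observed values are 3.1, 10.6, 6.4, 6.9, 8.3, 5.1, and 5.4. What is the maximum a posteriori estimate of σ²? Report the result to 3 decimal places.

σ̂²_MAP = 5.116

Sum of squared deviations about the known mean: SS = (3.1−9)² + (10.6−9)² + (6.4−9)² + (6.9−9)² + (8.3−9)² + (5.1−9)² + (5.4−9)² = 77.2.
The Normal likelihood contributes (σ²)^(−n/2) exp(−SS/(2σ²)), so the posterior is Inverse-Gamma(α + n/2, β + SS/2) = Inverse-Gamma(8.5, 48.6).
The mode of Inverse-Gamma(a, b) is b/(a+1) = 48.6/9.5 ≈ 5.116.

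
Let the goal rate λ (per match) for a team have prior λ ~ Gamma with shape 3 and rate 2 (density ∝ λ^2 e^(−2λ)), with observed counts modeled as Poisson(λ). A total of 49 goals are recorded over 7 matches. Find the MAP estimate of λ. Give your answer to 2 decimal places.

Σxᵢ = 49, n = 7.
Posterior ∝ λ^2e^(−2λ) · λ^49e^(−7λ) = λ^51e^(−9λ), i.e. Gamma(shape=52, rate=9).
The mode of a Gamma(a, b) with a ≥ 1 (shape–rate) is (a−1)/b = 51/9 ≈ 5.67.

λ̂_MAP = 5.67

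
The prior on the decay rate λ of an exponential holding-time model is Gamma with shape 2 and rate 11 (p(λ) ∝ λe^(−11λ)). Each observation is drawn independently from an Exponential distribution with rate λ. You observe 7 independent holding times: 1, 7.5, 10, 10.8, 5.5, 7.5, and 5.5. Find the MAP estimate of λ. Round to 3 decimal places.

The Exponential(rate=λ) likelihood is ∝ λ^n e^(−λΣtᵢ). Here n = 7 and Σtᵢ = 1 + 7.5 + 10 + 10.8 + 5.5 + 7.5 + 5.5 = 47.8.
Posterior ∝ λe^(−11λ) · λ^7e^(−47.8λ) = λ^8e^(−58.8λ), i.e. Gamma(9, 58.8).
Mode = (a−1)/b = 8/58.8 ≈ 0.136.

λ̂_MAP = 0.136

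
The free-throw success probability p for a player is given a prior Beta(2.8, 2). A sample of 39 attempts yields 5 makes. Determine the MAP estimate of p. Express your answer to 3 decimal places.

p̂_MAP = 0.163

Prior: Beta(2.8, 2).
Data: 5 successes in 39 trials. The binomial likelihood contributes p^5(1−p)^34, so the posterior is Beta(2.8+5, 2+34) = Beta(7.8, 36).
For Beta(a, b) with a, b > 1 the mode is (a−1)/(a+b−2) = 6.8/41.8 ≈ 0.163.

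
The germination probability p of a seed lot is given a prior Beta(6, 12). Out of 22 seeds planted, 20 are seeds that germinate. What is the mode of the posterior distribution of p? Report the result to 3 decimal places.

p̂_MAP = 0.658

Prior: Beta(6, 12).
Data: 20 successes in 22 trials. The binomial likelihood contributes p^20(1−p)^2, so the posterior is Beta(6+20, 12+2) = Beta(26, 14).
For Beta(a, b) with a, b > 1 the mode is (a−1)/(a+b−2) = 25/38 ≈ 0.658.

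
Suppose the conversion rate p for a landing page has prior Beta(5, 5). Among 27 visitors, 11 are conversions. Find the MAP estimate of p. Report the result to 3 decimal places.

Prior: Beta(5, 5).
Data: 11 successes in 27 trials. The binomial likelihood contributes p^11(1−p)^16, so the posterior is Beta(5+11, 5+16) = Beta(16, 21).
For Beta(a, b) with a, b > 1 the mode is (a−1)/(a+b−2) = 15/35 ≈ 0.429.

p̂_MAP = 0.429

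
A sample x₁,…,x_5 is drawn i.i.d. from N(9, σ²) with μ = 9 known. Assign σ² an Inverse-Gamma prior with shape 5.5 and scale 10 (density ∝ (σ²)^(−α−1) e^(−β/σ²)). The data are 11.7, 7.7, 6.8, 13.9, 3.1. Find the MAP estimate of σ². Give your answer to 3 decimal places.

σ̂²_MAP = 5.147

Sum of squared deviations about the known mean: SS = (11.7−9)² + (7.7−9)² + (6.8−9)² + (13.9−9)² + (3.1−9)² = 72.64.
The Normal likelihood contributes (σ²)^(−n/2) exp(−SS/(2σ²)), so the posterior is Inverse-Gamma(α + n/2, β + SS/2) = Inverse-Gamma(8, 46.32).
The mode of Inverse-Gamma(a, b) is b/(a+1) = 46.32/9 ≈ 5.147.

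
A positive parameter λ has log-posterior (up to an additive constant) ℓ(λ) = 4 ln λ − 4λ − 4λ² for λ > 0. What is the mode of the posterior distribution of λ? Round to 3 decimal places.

λ̂_MAP = 0.500

ℓ'(λ) = 4/λ − 4 − 8λ. Setting this to zero and multiplying by λ: 8λ² + 4λ − 4 = 0.
λ = (−4 + √(4² + 4·8·4)) / (2·8) = (−4 + √144) / 16 = (−4 + 12)/16 = 1/2.
ℓ''(λ) = −4/λ² − 8 < 0, confirming a maximum.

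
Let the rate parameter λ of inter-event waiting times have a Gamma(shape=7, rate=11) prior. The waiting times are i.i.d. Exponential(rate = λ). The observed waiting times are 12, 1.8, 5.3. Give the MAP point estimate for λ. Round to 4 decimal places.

λ̂_MAP = 0.2990

The Exponential(rate=λ) likelihood is ∝ λ^n e^(−λΣtᵢ). Here n = 3 and Σtᵢ = 12 + 1.8 + 5.3 = 19.1.
Posterior ∝ λ^6e^(−11λ) · λ^3e^(−19.1λ) = λ^9e^(−30.1λ), i.e. Gamma(10, 30.1).
Mode = (a−1)/b = 9/30.1 ≈ 0.2990.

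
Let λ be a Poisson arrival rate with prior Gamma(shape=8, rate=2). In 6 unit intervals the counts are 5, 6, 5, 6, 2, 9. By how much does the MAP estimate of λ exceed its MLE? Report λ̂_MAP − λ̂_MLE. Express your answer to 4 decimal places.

Σxᵢ = 33. Posterior is Gamma(41, 8); MAP = (41−1)/8 = 40/8 ≈ 5.00000.
MLE = x̄ = 33/6 ≈ 5.50000.
Difference = 40/8 − 33/6 = -1/2 ≈ -0.5000.

MAP − MLE = -0.5000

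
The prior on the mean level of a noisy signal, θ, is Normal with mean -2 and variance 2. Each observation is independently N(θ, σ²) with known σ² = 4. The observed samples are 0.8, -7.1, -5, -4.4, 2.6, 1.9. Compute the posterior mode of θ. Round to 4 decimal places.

θ̂_MAP = -1.9000

n = 6; x̄ = (0.8 + (-7.1) + (-5) + (-4.4) + 2.6 + 1.9)/6 = -11.2/6 = -28/15 ≈ -1.8667.
For a Normal prior and Normal likelihood with known variance, the posterior is Normal; its mode equals its mean, the precision-weighted average.
Prior precision 1/σ₀² = 1/2 = 0.5; data precision n/σ² = 6/4 = 1.5.
θ̂ = (0.5·(-2) + 1.5·(-28/15)) / (0.5 + 1.5) = (-3.8)/2 = -1.9000.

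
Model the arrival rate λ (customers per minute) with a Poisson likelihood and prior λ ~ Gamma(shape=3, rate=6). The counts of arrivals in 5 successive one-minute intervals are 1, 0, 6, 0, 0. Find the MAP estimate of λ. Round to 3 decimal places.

Σxᵢ = 1+0+6+0+0 = 7, with n = 5.
Posterior ∝ λ^2e^(−6λ) · λ^7e^(−5λ) = λ^9e^(−11λ), i.e. Gamma(shape=10, rate=11).
The mode of a Gamma(a, b) with a ≥ 1 (shape–rate) is (a−1)/b = 9/11 ≈ 0.818.

λ̂_MAP = 0.818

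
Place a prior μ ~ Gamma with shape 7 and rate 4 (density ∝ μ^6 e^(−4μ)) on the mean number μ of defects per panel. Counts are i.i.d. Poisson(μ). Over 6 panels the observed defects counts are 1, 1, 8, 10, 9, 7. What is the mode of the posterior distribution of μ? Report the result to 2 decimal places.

μ̂_MAP = 4.20

Σxᵢ = 1+1+8+10+9+7 = 36, with n = 6.
Posterior ∝ μ^6e^(−4μ) · μ^36e^(−6μ) = μ^42e^(−10μ), i.e. Gamma(shape=43, rate=10).
The mode of a Gamma(a, b) with a ≥ 1 (shape–rate) is (a−1)/b = 42/10 ≈ 4.20.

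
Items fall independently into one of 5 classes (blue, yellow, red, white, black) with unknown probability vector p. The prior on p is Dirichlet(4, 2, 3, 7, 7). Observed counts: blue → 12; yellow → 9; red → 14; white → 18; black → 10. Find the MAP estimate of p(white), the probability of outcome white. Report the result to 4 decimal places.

The posterior is Dirichlet(αᵢ + nᵢ) = Dirichlet(16, 11, 17, 25, 17).
For a Dirichlet(a₁,…,a_K) with all aᵢ > 1, the mode has j-th component (aⱼ − 1)/(Σaᵢ − K).
Here Σaᵢ = 86 and K = 5, so p(white) = (25 − 1)/(86 − 5) = 24/81 ≈ 0.2963.

MAP estimate of p(white) = 0.2963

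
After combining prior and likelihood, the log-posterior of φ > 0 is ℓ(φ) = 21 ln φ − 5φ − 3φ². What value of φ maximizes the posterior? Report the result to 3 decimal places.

ℓ'(φ) = 21/φ − 5 − 6φ. Setting this to zero and multiplying by φ: 6φ² + 5φ − 21 = 0.
φ = (−5 + √(5² + 4·6·21)) / (2·6) = (−5 + √529) / 12 = (−5 + 23)/12 = 3/2.
ℓ''(φ) = −21/φ² − 6 < 0, confirming a maximum.

φ̂_MAP = 1.500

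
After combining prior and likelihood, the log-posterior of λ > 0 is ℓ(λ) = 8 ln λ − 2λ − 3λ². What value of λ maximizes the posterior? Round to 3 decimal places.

ℓ'(λ) = 8/λ − 2 − 6λ. Setting this to zero and multiplying by λ: 6λ² + 2λ − 8 = 0.
λ = (−2 + √(2² + 4·6·8)) / (2·6) = (−2 + √196) / 12 = (−2 + 14)/12 = 1.
ℓ''(λ) = −8/λ² − 6 < 0, confirming a maximum.

λ̂_MAP = 1.000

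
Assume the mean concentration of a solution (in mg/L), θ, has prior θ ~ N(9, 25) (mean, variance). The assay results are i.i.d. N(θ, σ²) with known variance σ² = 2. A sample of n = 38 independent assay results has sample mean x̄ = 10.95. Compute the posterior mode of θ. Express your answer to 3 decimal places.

n = 38, x̄ = 10.95.
For a Normal prior and Normal likelihood with known variance, the posterior is Normal; its mode equals its mean, the precision-weighted average.
Prior precision 1/σ₀² = 1/25 = 0.04; data precision n/σ² = 38/2 = 19.
θ̂ = (0.04·9 + 19·10.95) / (0.04 + 19) = 208.41/19.04 = 20841/1904 ≈ 10.946.

θ̂_MAP = 10.946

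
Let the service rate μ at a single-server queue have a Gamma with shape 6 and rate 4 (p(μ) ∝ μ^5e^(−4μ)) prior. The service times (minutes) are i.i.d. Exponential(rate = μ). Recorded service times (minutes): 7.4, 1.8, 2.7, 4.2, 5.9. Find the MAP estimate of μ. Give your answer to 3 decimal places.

The Exponential(rate=μ) likelihood is ∝ μ^n e^(−μΣtᵢ). Here n = 5 and Σtᵢ = 7.4 + 1.8 + 2.7 + 4.2 + 5.9 = 22.
Posterior ∝ μ^5e^(−4μ) · μ^5e^(−22μ) = μ^10e^(−26μ), i.e. Gamma(11, 26).
Mode = (a−1)/b = 10/26 ≈ 0.385.

μ̂_MAP = 0.385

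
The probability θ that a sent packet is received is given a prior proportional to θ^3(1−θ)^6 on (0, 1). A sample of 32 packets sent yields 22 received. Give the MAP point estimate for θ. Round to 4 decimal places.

θ̂_MAP = 0.6098

The prior density ∝ θ^3(1−θ)^6 is the kernel of Beta(4, 7).
Data: 22 successes in 32 trials. The binomial likelihood contributes θ^22(1−θ)^10, so the posterior is Beta(4+22, 7+10) = Beta(26, 17).
For Beta(a, b) with a, b > 1 the mode is (a−1)/(a+b−2) = 25/41 ≈ 0.6098.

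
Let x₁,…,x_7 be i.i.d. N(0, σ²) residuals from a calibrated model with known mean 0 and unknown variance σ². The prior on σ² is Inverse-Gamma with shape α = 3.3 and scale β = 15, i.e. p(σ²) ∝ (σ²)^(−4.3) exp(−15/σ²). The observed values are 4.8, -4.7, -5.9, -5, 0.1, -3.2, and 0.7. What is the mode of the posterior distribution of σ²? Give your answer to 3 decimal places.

Sum of squared deviations about the known mean: SS = (4.8−0)² + (-4.7−0)² + (-5.9−0)² + (-5−0)² + (0.1−0)² + (-3.2−0)² + (0.7−0)² = 115.68.
The Normal likelihood contributes (σ²)^(−n/2) exp(−SS/(2σ²)), so the posterior is Inverse-Gamma(α + n/2, β + SS/2) = Inverse-Gamma(6.8, 72.84).
The mode of Inverse-Gamma(a, b) is b/(a+1) = 72.84/7.8 ≈ 9.338.

σ̂²_MAP = 9.338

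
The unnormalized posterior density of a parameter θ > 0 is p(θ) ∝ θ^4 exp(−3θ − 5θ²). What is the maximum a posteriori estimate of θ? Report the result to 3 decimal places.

ℓ'(θ) = 4/θ − 3 − 10θ. Setting this to zero and multiplying by θ: 10θ² + 3θ − 4 = 0.
θ = (−3 + √(3² + 4·10·4)) / (2·10) = (−3 + √169) / 20 = (−3 + 13)/20 = 1/2.
ℓ''(θ) = −4/θ² − 10 < 0, confirming a maximum.

θ̂_MAP = 0.500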